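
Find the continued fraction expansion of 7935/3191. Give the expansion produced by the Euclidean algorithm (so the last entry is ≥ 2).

[2; 2, 18, 3, 1, 2, 3, 2]

7935 = 2*3191 + 1553
3191 = 2*1553 + 85
1553 = 18*85 + 23
85 = 3*23 + 16
23 = 1*16 + 7
16 = 2*7 + 2
7 = 3*2 + 1
2 = 2*1 + 0  (stop)
So 7935/3191 = [2; 2, 18, 3, 1, 2, 3, 2].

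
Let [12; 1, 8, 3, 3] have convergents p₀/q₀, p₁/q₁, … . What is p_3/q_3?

Using pₖ = aₖpₖ₋₁ + pₖ₋₂, qₖ = aₖqₖ₋₁ + qₖ₋₂ (with p₋₁=1, p₋₂=0, q₋₁=0, q₋₂=1):
  k=0: a=12, p=12, q=1
  k=1: a=1, p=13, q=1
  k=2: a=8, p=116, q=9
  k=3: a=3, p=361, q=28

361/28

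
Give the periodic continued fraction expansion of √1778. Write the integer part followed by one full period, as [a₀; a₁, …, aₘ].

[42; 6, 84]

a₀ = ⌊√1778⌋ = 42.
With m₀=0, d₀=1 and mₖ₊₁ = dₖaₖ − mₖ, dₖ₊₁ = (n − mₖ₊₁²)/dₖ, aₖ₊₁ = ⌊(a₀+mₖ₊₁)/dₖ₊₁⌋:
  k=1: m=42, d=14, a=6
  k=2: m=42, d=1, a=84
d=1 and a=2a₀=84 at k=2, so the next step gives (m, d) = (42, 14) again — its k=1 value — and the period has length 2.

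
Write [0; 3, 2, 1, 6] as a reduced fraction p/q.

20/67

Fold from the inside: start with 6/1.
  1 + 1/6 = 7/6
  2 + 6/7 = 20/7
  3 + 7/20 = 67/20
  0 + 20/67 = 20/67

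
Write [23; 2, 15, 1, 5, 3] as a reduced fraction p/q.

Using pₖ = aₖpₖ₋₁ + pₖ₋₂ and qₖ = aₖqₖ₋₁ + qₖ₋₂:
  k=0: a=23, p=23, q=1
  k=1: a=2, p=47, q=2
  k=2: a=15, p=728, q=31
  k=3: a=1, p=775, q=33
  k=4: a=5, p=4603, q=196
  k=5: a=3, p=14584, q=621

14584/621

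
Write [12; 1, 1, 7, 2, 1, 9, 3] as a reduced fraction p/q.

17695/1412

Using pₖ = aₖpₖ₋₁ + pₖ₋₂ and qₖ = aₖqₖ₋₁ + qₖ₋₂:
  k=0: a=12, p=12, q=1
  k=1: a=1, p=13, q=1
  k=2: a=1, p=25, q=2
  k=3: a=7, p=188, q=15
  k=4: a=2, p=401, q=32
  k=5: a=1, p=589, q=47
  k=6: a=9, p=5702, q=455
  k=7: a=3, p=17695, q=1412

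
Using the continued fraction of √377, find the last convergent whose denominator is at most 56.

√377 = [19; 2, 2, 2, 38, …] (period length 4).
Convergents:
  p_0/q_0 = 19/1
  p_1/q_1 = 39/2
  p_2/q_2 = 97/5
  p_3/q_3 = 233/12
  p_4/q_4 = 8951/461
q_3 = 12 ≤ 56 < 461 = q_4, so the answer is 233/12.

233/12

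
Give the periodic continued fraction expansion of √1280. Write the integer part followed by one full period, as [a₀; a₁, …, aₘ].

a₀ = ⌊√1280⌋ = 35.
With m₀=0, d₀=1 and mₖ₊₁ = dₖaₖ − mₖ, dₖ₊₁ = (n − mₖ₊₁²)/dₖ, aₖ₊₁ = ⌊(a₀+mₖ₊₁)/dₖ₊₁⌋:
  k=1: m=35, d=55, a=1
  k=2: m=20, d=16, a=3
  k=3: m=28, d=31, a=2
  k=4: m=34, d=4, a=17
  k=5: m=34, d=31, a=2
  k=6: m=28, d=16, a=3
  k=7: m=20, d=55, a=1
  k=8: m=35, d=1, a=70
d=1 and a=2a₀=70 at k=8, so the next step gives (m, d) = (35, 55) again — its k=1 value — and the period has length 8.

[35; 1, 3, 2, 17, 2, 3, 1, 70]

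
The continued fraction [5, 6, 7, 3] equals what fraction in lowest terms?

697/135

Fold from the inside: start with 3/1.
  7 + 1/3 = 22/3
  6 + 3/22 = 135/22
  5 + 22/135 = 697/135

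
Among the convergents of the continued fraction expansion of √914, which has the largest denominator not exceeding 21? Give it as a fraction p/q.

√914 = [30; 4, 3, 3, 4, 60, …] (period length 5).
Convergents:
  p_0/q_0 = 30/1
  p_1/q_1 = 121/4
  p_2/q_2 = 393/13
  p_3/q_3 = 1300/43
q_2 = 13 ≤ 21 < 43 = q_3, so the answer is 393/13.

393/13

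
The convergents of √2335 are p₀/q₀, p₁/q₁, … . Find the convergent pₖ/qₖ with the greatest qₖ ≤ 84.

√2335 = [48; 3, 9, 3, 96, …] (period length 4).
Convergents:
  p_0/q_0 = 48/1
  p_1/q_1 = 145/3
  p_2/q_2 = 1353/28
  p_3/q_3 = 4204/87
q_2 = 28 ≤ 84 < 87 = q_3, so the answer is 1353/28.

1353/28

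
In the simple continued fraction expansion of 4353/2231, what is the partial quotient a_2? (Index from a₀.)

19

4353 = 1·2231 + 2122   →  a_0 = 1
2231 = 1·2122 + 109   →  a_1 = 1
2122 = 19·109 + 51   →  a_2 = 19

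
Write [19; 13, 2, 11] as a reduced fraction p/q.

Fold from the inside: start with 11/1.
  2 + 1/11 = 23/11
  13 + 11/23 = 310/23
  19 + 23/310 = 5913/310

5913/310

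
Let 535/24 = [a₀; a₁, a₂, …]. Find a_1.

535 = 22·24 + 7   →  a_0 = 22
24 = 3·7 + 3   →  a_1 = 3

3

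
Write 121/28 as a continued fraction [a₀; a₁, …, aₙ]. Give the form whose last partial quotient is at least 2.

[4; 3, 9]

121 = 4×28 + 9
28 = 3×9 + 1
9 = 9×1 + 0  (stop)
So 121/28 = [4; 3, 9].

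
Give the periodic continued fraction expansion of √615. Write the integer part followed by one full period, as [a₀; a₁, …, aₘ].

a₀ = ⌊√615⌋ = 24.
With m₀=0, d₀=1 and mₖ₊₁ = dₖaₖ − mₖ, dₖ₊₁ = (n − mₖ₊₁²)/dₖ, aₖ₊₁ = ⌊(a₀+mₖ₊₁)/dₖ₊₁⌋:
  k=1: m=24, d=39, a=1
  k=2: m=15, d=10, a=3
  k=3: m=15, d=39, a=1
  k=4: m=24, d=1, a=48
d=1 and a=2a₀=48 at k=4, so the next step gives (m, d) = (24, 39) again — its k=1 value — and the period has length 4.

[24; 1, 3, 1, 48]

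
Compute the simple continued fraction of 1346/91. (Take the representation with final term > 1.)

1346 = 14*91 + 72
91 = 1*72 + 19
72 = 3*19 + 15
19 = 1*15 + 4
15 = 3*4 + 3
4 = 1*3 + 1
3 = 3*1 + 0  (stop)
So 1346/91 = [14; 1, 3, 1, 3, 1, 3].

[14; 1, 3, 1, 3, 1, 3]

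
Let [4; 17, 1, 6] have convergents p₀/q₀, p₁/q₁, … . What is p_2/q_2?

73/18

Using pₖ = aₖpₖ₋₁ + pₖ₋₂, qₖ = aₖqₖ₋₁ + qₖ₋₂ (with p₋₁=1, p₋₂=0, q₋₁=0, q₋₂=1):
  k=0: a=4, p=4, q=1
  k=1: a=17, p=69, q=17
  k=2: a=1, p=73, q=18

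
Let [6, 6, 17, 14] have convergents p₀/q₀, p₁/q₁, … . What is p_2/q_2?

Using pₖ = aₖpₖ₋₁ + pₖ₋₂, qₖ = aₖqₖ₋₁ + qₖ₋₂ (with p₋₁=1, p₋₂=0, q₋₁=0, q₋₂=1):
  k=0: a=6, p=6, q=1
  k=1: a=6, p=37, q=6
  k=2: a=17, p=635, q=103

635/103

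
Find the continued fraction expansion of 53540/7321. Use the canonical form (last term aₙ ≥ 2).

53540 = 7·7321 + 2293
7321 = 3·2293 + 442
2293 = 5·442 + 83
442 = 5·83 + 27
83 = 3·27 + 2
27 = 13·2 + 1
2 = 2·1 + 0  (stop)
So 53540/7321 = [7; 3, 5, 5, 3, 13, 2].

[7; 3, 5, 5, 3, 13, 2]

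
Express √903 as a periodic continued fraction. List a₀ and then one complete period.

a₀ = ⌊√903⌋ = 30.
With m₀=0, d₀=1 and mₖ₊₁ = dₖaₖ − mₖ, dₖ₊₁ = (n − mₖ₊₁²)/dₖ, aₖ₊₁ = ⌊(a₀+mₖ₊₁)/dₖ₊₁⌋:
  k=1: m=30, d=3, a=20
  k=2: m=30, d=1, a=60
d=1 and a=2a₀=60 at k=2, so the next step gives (m, d) = (30, 3) again — its k=1 value — and the period has length 2.

[30; 20, 60]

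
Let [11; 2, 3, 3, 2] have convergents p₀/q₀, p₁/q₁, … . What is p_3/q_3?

Using pₖ = aₖpₖ₋₁ + pₖ₋₂, qₖ = aₖqₖ₋₁ + qₖ₋₂ (with p₋₁=1, p₋₂=0, q₋₁=0, q₋₂=1):
  k=0: a=11, p=11, q=1
  k=1: a=2, p=23, q=2
  k=2: a=3, p=80, q=7
  k=3: a=3, p=263, q=23

263/23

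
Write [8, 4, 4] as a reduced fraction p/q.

140/17

Using pₖ = aₖpₖ₋₁ + pₖ₋₂ and qₖ = aₖqₖ₋₁ + qₖ₋₂:
  k=0: a=8, p=8, q=1
  k=1: a=4, p=33, q=4
  k=2: a=4, p=140, q=17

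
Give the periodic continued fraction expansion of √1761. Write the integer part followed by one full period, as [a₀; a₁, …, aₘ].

a₀ = ⌊√1761⌋ = 41.
With m₀=0, d₀=1 and mₖ₊₁ = dₖaₖ − mₖ, dₖ₊₁ = (n − mₖ₊₁²)/dₖ, aₖ₊₁ = ⌊(a₀+mₖ₊₁)/dₖ₊₁⌋:
  k=1: m=41, d=80, a=1
  k=2: m=39, d=3, a=26
  k=3: m=39, d=80, a=1
  k=4: m=41, d=1, a=82
d=1 and a=2a₀=82 at k=4, so the next step gives (m, d) = (41, 80) again — its k=1 value — and the period has length 4.

[41; 1, 26, 1, 82]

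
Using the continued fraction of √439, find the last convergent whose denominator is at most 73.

440/21

√439 = [20; 1, 19, 1, 40, …] (period length 4).
Convergents:
  p_0/q_0 = 20/1
  p_1/q_1 = 21/1
  p_2/q_2 = 419/20
  p_3/q_3 = 440/21
  p_4/q_4 = 18019/860
q_3 = 21 ≤ 73 < 860 = q_4, so the answer is 440/21.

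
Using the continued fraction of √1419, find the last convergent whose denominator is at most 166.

4219/112

√1419 = [37; 1, 2, 37, 2, 1, 74, …] (period length 6).
Convergents:
  p_0/q_0 = 37/1
  p_1/q_1 = 38/1
  p_2/q_2 = 113/3
  p_3/q_3 = 4219/112
  p_4/q_4 = 8551/227
q_3 = 112 ≤ 166 < 227 = q_4, so the answer is 4219/112.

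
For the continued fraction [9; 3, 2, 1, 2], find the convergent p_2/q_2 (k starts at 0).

65/7

Using pₖ = aₖpₖ₋₁ + pₖ₋₂, qₖ = aₖqₖ₋₁ + qₖ₋₂ (with p₋₁=1, p₋₂=0, q₋₁=0, q₋₂=1):
  k=0: a=9, p=9, q=1
  k=1: a=3, p=28, q=3
  k=2: a=2, p=65, q=7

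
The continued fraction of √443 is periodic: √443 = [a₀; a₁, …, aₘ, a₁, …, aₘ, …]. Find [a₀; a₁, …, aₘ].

a₀ = ⌊√443⌋ = 21.
With m₀=0, d₀=1 and mₖ₊₁ = dₖaₖ − mₖ, dₖ₊₁ = (n − mₖ₊₁²)/dₖ, aₖ₊₁ = ⌊(a₀+mₖ₊₁)/dₖ₊₁⌋:
  k=1: m=21, d=2, a=21
  k=2: m=21, d=1, a=42
d=1 and a=2a₀=42 at k=2, so the next step gives (m, d) = (21, 2) again — its k=1 value — and the period has length 2.

[21; 21, 42]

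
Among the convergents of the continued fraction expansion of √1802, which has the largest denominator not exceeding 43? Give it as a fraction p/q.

√1802 = [42; 2, 4, 2, 84, …] (period length 4).
Convergents:
  p_0/q_0 = 42/1
  p_1/q_1 = 85/2
  p_2/q_2 = 382/9
  p_3/q_3 = 849/20
  p_4/q_4 = 71698/1689
q_3 = 20 ≤ 43 < 1689 = q_4, so the answer is 849/20.

849/20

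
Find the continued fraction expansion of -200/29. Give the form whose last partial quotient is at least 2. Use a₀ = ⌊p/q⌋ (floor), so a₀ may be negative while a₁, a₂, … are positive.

[-7; 9, 1, 2]

-200 = -7×29 + 3
29 = 9×3 + 2
3 = 1×2 + 1
2 = 2×1 + 0  (stop)
So -200/29 = [-7; 9, 1, 2].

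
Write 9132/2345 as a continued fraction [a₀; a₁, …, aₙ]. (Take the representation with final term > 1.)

[3; 1, 8, 2, 5, 7, 3]

9132 = 3×2345 + 2097
2345 = 1×2097 + 248
2097 = 8×248 + 113
248 = 2×113 + 22
113 = 5×22 + 3
22 = 7×3 + 1
3 = 3×1 + 0  (stop)
So 9132/2345 = [3; 1, 8, 2, 5, 7, 3].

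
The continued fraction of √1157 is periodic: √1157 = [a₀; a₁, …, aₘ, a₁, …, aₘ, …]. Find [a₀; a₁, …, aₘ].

a₀ = ⌊√1157⌋ = 34.
With m₀=0, d₀=1 and mₖ₊₁ = dₖaₖ − mₖ, dₖ₊₁ = (n − mₖ₊₁²)/dₖ, aₖ₊₁ = ⌊(a₀+mₖ₊₁)/dₖ₊₁⌋:
  k=1: m=34, d=1, a=68
d=1 and a=2a₀=68 at k=1, so the next step gives (m, d) = (34, 1) again — its k=1 value — and the period has length 1.

[34; 68]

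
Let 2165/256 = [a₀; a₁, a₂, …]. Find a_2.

2165 = 8·256 + 117   →  a_0 = 8
256 = 2·117 + 22   →  a_1 = 2
117 = 5·22 + 7   →  a_2 = 5

5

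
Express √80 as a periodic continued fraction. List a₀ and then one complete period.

[8; 1, 16]

a₀ = ⌊√80⌋ = 8.
With m₀=0, d₀=1 and mₖ₊₁ = dₖaₖ − mₖ, dₖ₊₁ = (n − mₖ₊₁²)/dₖ, aₖ₊₁ = ⌊(a₀+mₖ₊₁)/dₖ₊₁⌋:
  k=1: m=8, d=16, a=1
  k=2: m=8, d=1, a=16
d=1 and a=2a₀=16 at k=2, so the next step gives (m, d) = (8, 16) again — its k=1 value — and the period has length 2.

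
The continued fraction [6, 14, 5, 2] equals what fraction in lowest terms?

947/156

Fold from the inside: start with 2/1.
  5 + 1/2 = 11/2
  14 + 2/11 = 156/11
  6 + 11/156 = 947/156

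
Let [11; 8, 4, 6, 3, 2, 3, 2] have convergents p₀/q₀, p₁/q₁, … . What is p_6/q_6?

57553/5175

Using pₖ = aₖpₖ₋₁ + pₖ₋₂, qₖ = aₖqₖ₋₁ + qₖ₋₂ (with p₋₁=1, p₋₂=0, q₋₁=0, q₋₂=1):
  k=0: a=11, p=11, q=1
  k=1: a=8, p=89, q=8
  k=2: a=4, p=367, q=33
  k=3: a=6, p=2291, q=206
  k=4: a=3, p=7240, q=651
  k=5: a=2, p=16771, q=1508
  k=6: a=3, p=57553, q=5175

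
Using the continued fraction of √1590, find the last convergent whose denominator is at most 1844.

25480/639

√1590 = [39; 1, 6, 1, 78, …] (period length 4).
Convergents:
  p_0/q_0 = 39/1
  p_1/q_1 = 40/1
  p_2/q_2 = 279/7
  p_3/q_3 = 319/8
  p_4/q_4 = 25161/631
  p_5/q_5 = 25480/639
  p_6/q_6 = 178041/4465
q_5 = 639 ≤ 1844 < 4465 = q_6, so the answer is 25480/639.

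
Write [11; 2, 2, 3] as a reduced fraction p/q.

Using pₖ = aₖpₖ₋₁ + pₖ₋₂ and qₖ = aₖqₖ₋₁ + qₖ₋₂:
  k=0: a=11, p=11, q=1
  k=1: a=2, p=23, q=2
  k=2: a=2, p=57, q=5
  k=3: a=3, p=194, q=17

194/17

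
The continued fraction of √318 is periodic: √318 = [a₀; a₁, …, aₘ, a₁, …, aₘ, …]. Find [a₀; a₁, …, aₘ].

[17; 1, 4, 1, 34]

a₀ = ⌊√318⌋ = 17.
With m₀=0, d₀=1 and mₖ₊₁ = dₖaₖ − mₖ, dₖ₊₁ = (n − mₖ₊₁²)/dₖ, aₖ₊₁ = ⌊(a₀+mₖ₊₁)/dₖ₊₁⌋:
  k=1: m=17, d=29, a=1
  k=2: m=12, d=6, a=4
  k=3: m=12, d=29, a=1
  k=4: m=17, d=1, a=34
d=1 and a=2a₀=34 at k=4, so the next step gives (m, d) = (17, 29) again — its k=1 value — and the period has length 4.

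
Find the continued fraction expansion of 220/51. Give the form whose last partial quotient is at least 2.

[4; 3, 5, 3]

220 = 4*51 + 16
51 = 3*16 + 3
16 = 5*3 + 1
3 = 3*1 + 0  (stop)
So 220/51 = [4; 3, 5, 3].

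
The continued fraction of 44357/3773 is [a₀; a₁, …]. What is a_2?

3

44357 = 11·3773 + 2854   →  a_0 = 11
3773 = 1·2854 + 919   →  a_1 = 1
2854 = 3·919 + 97   →  a_2 = 3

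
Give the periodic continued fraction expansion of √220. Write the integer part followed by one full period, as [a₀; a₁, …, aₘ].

a₀ = ⌊√220⌋ = 14.
With m₀=0, d₀=1 and mₖ₊₁ = dₖaₖ − mₖ, dₖ₊₁ = (n − mₖ₊₁²)/dₖ, aₖ₊₁ = ⌊(a₀+mₖ₊₁)/dₖ₊₁⌋:
  k=1: m=14, d=24, a=1
  k=2: m=10, d=5, a=4
  k=3: m=10, d=24, a=1
  k=4: m=14, d=1, a=28
d=1 and a=2a₀=28 at k=4, so the next step gives (m, d) = (14, 24) again — its k=1 value — and the period has length 4.

[14; 1, 4, 1, 28]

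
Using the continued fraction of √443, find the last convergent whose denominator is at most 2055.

√443 = [21; 21, 42, …] (period length 2).
Convergents:
  p_0/q_0 = 21/1
  p_1/q_1 = 442/21
  p_2/q_2 = 18585/883
  p_3/q_3 = 390727/18564
q_2 = 883 ≤ 2055 < 18564 = q_3, so the answer is 18585/883.

18585/883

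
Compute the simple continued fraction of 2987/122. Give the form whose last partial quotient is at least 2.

2987 = 24*122 + 59
122 = 2*59 + 4
59 = 14*4 + 3
4 = 1*3 + 1
3 = 3*1 + 0  (stop)
So 2987/122 = [24; 2, 14, 1, 3].

[24; 2, 14, 1, 3]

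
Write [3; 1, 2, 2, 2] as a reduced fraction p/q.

63/17

Fold from the inside: start with 2/1.
  2 + 1/2 = 5/2
  2 + 2/5 = 12/5
  1 + 5/12 = 17/12
  3 + 12/17 = 63/17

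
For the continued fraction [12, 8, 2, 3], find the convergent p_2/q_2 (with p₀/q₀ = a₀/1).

206/17

Using pₖ = aₖpₖ₋₁ + pₖ₋₂, qₖ = aₖqₖ₋₁ + qₖ₋₂ (with p₋₁=1, p₋₂=0, q₋₁=0, q₋₂=1):
  k=0: a=12, p=12, q=1
  k=1: a=8, p=97, q=8
  k=2: a=2, p=206, q=17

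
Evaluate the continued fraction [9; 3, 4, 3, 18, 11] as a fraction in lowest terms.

Fold from the inside: start with 11/1.
  18 + 1/11 = 199/11
  3 + 11/199 = 608/199
  4 + 199/608 = 2631/608
  3 + 608/2631 = 8501/2631
  9 + 2631/8501 = 79140/8501

79140/8501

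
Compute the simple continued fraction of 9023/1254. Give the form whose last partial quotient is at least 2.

[7; 5, 8, 2, 4, 3]

9023 = 7*1254 + 245
1254 = 5*245 + 29
245 = 8*29 + 13
29 = 2*13 + 3
13 = 4*3 + 1
3 = 3*1 + 0  (stop)
So 9023/1254 = [7; 5, 8, 2, 4, 3].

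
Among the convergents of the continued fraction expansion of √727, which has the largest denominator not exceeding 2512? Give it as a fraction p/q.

√727 = [26; 1, 25, 1, 52, …] (period length 4).
Convergents:
  p_0/q_0 = 26/1
  p_1/q_1 = 27/1
  p_2/q_2 = 701/26
  p_3/q_3 = 728/27
  p_4/q_4 = 38557/1430
  p_5/q_5 = 39285/1457
  p_6/q_6 = 1020682/37855
q_5 = 1457 ≤ 2512 < 37855 = q_6, so the answer is 39285/1457.

39285/1457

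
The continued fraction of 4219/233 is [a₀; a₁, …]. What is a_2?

4219 = 18·233 + 25   →  a_0 = 18
233 = 9·25 + 8   →  a_1 = 9
25 = 3·8 + 1   →  a_2 = 3

3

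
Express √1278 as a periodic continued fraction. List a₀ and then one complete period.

a₀ = ⌊√1278⌋ = 35.

[35; 1, 2, 1, 70]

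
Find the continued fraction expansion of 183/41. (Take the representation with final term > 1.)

183 = 4*41 + 19
41 = 2*19 + 3
19 = 6*3 + 1
3 = 3*1 + 0  (stop)
So 183/41 = [4; 2, 6, 3].

[4; 2, 6, 3]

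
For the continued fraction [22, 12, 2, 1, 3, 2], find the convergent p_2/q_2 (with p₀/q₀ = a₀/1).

552/25

Using pₖ = aₖpₖ₋₁ + pₖ₋₂, qₖ = aₖqₖ₋₁ + qₖ₋₂ (with p₋₁=1, p₋₂=0, q₋₁=0, q₋₂=1):
  k=0: a=22, p=22, q=1
  k=1: a=12, p=265, q=12
  k=2: a=2, p=552, q=25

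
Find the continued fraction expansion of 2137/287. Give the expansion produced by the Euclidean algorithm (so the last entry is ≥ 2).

2137 = 7*287 + 128
287 = 2*128 + 31
128 = 4*31 + 4
31 = 7*4 + 3
4 = 1*3 + 1
3 = 3*1 + 0  (stop)
So 2137/287 = [7; 2, 4, 7, 1, 3].

[7; 2, 4, 7, 1, 3]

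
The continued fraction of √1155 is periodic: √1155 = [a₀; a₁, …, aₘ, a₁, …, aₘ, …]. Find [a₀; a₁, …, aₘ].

[33; 1, 66]

a₀ = ⌊√1155⌋ = 33.
With m₀=0, d₀=1 and mₖ₊₁ = dₖaₖ − mₖ, dₖ₊₁ = (n − mₖ₊₁²)/dₖ, aₖ₊₁ = ⌊(a₀+mₖ₊₁)/dₖ₊₁⌋:
  k=1: m=33, d=66, a=1
  k=2: m=33, d=1, a=66
d=1 and a=2a₀=66 at k=2, so the next step gives (m, d) = (33, 66) again — its k=1 value — and the period has length 2.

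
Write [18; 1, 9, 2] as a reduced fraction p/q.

Fold from the inside: start with 2/1.
  9 + 1/2 = 19/2
  1 + 2/19 = 21/19
  18 + 19/21 = 397/21

397/21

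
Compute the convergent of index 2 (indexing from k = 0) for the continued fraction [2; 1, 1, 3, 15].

Using pₖ = aₖpₖ₋₁ + pₖ₋₂, qₖ = aₖqₖ₋₁ + qₖ₋₂ (with p₋₁=1, p₋₂=0, q₋₁=0, q₋₂=1):
  k=0: a=2, p=2, q=1
  k=1: a=1, p=3, q=1
  k=2: a=1, p=5, q=2

5/2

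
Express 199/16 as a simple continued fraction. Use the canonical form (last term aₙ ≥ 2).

199 = 12×16 + 7
16 = 2×7 + 2
7 = 3×2 + 1
2 = 2×1 + 0  (stop)
So 199/16 = [12; 2, 3, 2].

[12; 2, 3, 2]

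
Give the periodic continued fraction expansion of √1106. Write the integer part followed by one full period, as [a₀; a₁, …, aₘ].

[33; 3, 1, 8, 1, 3, 66]

a₀ = ⌊√1106⌋ = 33.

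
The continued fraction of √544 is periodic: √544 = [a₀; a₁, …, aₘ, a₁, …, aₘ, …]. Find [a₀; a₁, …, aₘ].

a₀ = ⌊√544⌋ = 23.
With m₀=0, d₀=1 and mₖ₊₁ = dₖaₖ − mₖ, dₖ₊₁ = (n − mₖ₊₁²)/dₖ, aₖ₊₁ = ⌊(a₀+mₖ₊₁)/dₖ₊₁⌋:
  k=1: m=23, d=15, a=3
  k=2: m=22, d=4, a=11
  k=3: m=22, d=15, a=3
  k=4: m=23, d=1, a=46
d=1 and a=2a₀=46 at k=4, so the next step gives (m, d) = (23, 15) again — its k=1 value — and the period has length 4.

[23; 3, 11, 3, 46]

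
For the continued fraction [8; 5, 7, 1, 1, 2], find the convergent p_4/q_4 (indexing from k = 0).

Using pₖ = aₖpₖ₋₁ + pₖ₋₂, qₖ = aₖqₖ₋₁ + qₖ₋₂ (with p₋₁=1, p₋₂=0, q₋₁=0, q₋₂=1):
  k=0: a=8, p=8, q=1
  k=1: a=5, p=41, q=5
  k=2: a=7, p=295, q=36
  k=3: a=1, p=336, q=41
  k=4: a=1, p=631, q=77

631/77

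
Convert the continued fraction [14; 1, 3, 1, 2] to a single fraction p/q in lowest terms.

207/14

Fold from the inside: start with 2/1.
  1 + 1/2 = 3/2
  3 + 2/3 = 11/3
  1 + 3/11 = 14/11
  14 + 11/14 = 207/14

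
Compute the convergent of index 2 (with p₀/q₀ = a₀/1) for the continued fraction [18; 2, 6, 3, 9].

Using pₖ = aₖpₖ₋₁ + pₖ₋₂, qₖ = aₖqₖ₋₁ + qₖ₋₂ (with p₋₁=1, p₋₂=0, q₋₁=0, q₋₂=1):
  k=0: a=18, p=18, q=1
  k=1: a=2, p=37, q=2
  k=2: a=6, p=240, q=13

240/13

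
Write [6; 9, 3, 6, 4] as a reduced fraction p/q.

4495/736

Fold from the inside: start with 4/1.
  6 + 1/4 = 25/4
  3 + 4/25 = 79/25
  9 + 25/79 = 736/79
  6 + 79/736 = 4495/736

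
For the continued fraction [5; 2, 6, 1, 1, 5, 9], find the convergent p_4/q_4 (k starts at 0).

153/28

Using pₖ = aₖpₖ₋₁ + pₖ₋₂, qₖ = aₖqₖ₋₁ + qₖ₋₂ (with p₋₁=1, p₋₂=0, q₋₁=0, q₋₂=1):
  k=0: a=5, p=5, q=1
  k=1: a=2, p=11, q=2
  k=2: a=6, p=71, q=13
  k=3: a=1, p=82, q=15
  k=4: a=1, p=153, q=28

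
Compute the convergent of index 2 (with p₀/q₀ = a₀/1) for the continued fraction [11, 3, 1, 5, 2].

Using pₖ = aₖpₖ₋₁ + pₖ₋₂, qₖ = aₖqₖ₋₁ + qₖ₋₂ (with p₋₁=1, p₋₂=0, q₋₁=0, q₋₂=1):
  k=0: a=11, p=11, q=1
  k=1: a=3, p=34, q=3
  k=2: a=1, p=45, q=4

45/4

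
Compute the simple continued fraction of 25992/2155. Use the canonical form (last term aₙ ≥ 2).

[12; 16, 3, 14, 3]

25992 = 12·2155 + 132
2155 = 16·132 + 43
132 = 3·43 + 3
43 = 14·3 + 1
3 = 3·1 + 0  (stop)
So 25992/2155 = [12; 16, 3, 14, 3].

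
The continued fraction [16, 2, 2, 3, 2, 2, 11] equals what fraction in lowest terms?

Using pₖ = aₖpₖ₋₁ + pₖ₋₂ and qₖ = aₖqₖ₋₁ + qₖ₋₂:
  k=0: a=16, p=16, q=1
  k=1: a=2, p=33, q=2
  k=2: a=2, p=82, q=5
  k=3: a=3, p=279, q=17
  k=4: a=2, p=640, q=39
  k=5: a=2, p=1559, q=95
  k=6: a=11, p=17789, q=1084

17789/1084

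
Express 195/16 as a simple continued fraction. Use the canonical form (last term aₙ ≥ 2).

195 = 12×16 + 3
16 = 5×3 + 1
3 = 3×1 + 0  (stop)
So 195/16 = [12; 5, 3].

[12; 5, 3]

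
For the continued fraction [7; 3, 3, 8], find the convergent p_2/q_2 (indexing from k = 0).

73/10

Using pₖ = aₖpₖ₋₁ + pₖ₋₂, qₖ = aₖqₖ₋₁ + qₖ₋₂ (with p₋₁=1, p₋₂=0, q₋₁=0, q₋₂=1):
  k=0: a=7, p=7, q=1
  k=1: a=3, p=22, q=3
  k=2: a=3, p=73, q=10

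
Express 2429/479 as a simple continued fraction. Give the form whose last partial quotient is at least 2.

2429 = 5·479 + 34
479 = 14·34 + 3
34 = 11·3 + 1
3 = 3·1 + 0  (stop)
So 2429/479 = [5; 14, 11, 3].

[5; 14, 11, 3]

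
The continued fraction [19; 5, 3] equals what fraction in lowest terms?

307/16

Using pₖ = aₖpₖ₋₁ + pₖ₋₂ and qₖ = aₖqₖ₋₁ + qₖ₋₂:
  k=0: a=19, p=19, q=1
  k=1: a=5, p=96, q=5
  k=2: a=3, p=307, q=16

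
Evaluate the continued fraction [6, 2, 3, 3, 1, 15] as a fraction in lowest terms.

Fold from the inside: start with 15/1.
  1 + 1/15 = 16/15
  3 + 15/16 = 63/16
  3 + 16/63 = 205/63
  2 + 63/205 = 473/205
  6 + 205/473 = 3043/473

3043/473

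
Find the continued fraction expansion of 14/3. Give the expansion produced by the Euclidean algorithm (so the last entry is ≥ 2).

[4; 1, 2]

14 = 4×3 + 2
3 = 1×2 + 1
2 = 2×1 + 0  (stop)
So 14/3 = [4; 1, 2].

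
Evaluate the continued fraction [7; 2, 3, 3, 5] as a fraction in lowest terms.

Fold from the inside: start with 5/1.
  3 + 1/5 = 16/5
  3 + 5/16 = 53/16
  2 + 16/53 = 122/53
  7 + 53/122 = 907/122

907/122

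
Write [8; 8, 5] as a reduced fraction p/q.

Fold from the inside: start with 5/1.
  8 + 1/5 = 41/5
  8 + 5/41 = 333/41

333/41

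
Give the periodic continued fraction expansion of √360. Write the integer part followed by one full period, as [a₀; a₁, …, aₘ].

a₀ = ⌊√360⌋ = 18.
With m₀=0, d₀=1 and mₖ₊₁ = dₖaₖ − mₖ, dₖ₊₁ = (n − mₖ₊₁²)/dₖ, aₖ₊₁ = ⌊(a₀+mₖ₊₁)/dₖ₊₁⌋:
  k=1: m=18, d=36, a=1
  k=2: m=18, d=1, a=36
d=1 and a=2a₀=36 at k=2, so the next step gives (m, d) = (18, 36) again — its k=1 value — and the period has length 2.

[18; 1, 36]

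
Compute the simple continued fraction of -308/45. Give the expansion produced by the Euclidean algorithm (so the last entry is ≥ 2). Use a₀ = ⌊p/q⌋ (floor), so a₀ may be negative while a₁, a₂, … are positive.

[-7; 6, 2, 3]

-308 = -7·45 + 7
45 = 6·7 + 3
7 = 2·3 + 1
3 = 3·1 + 0  (stop)
So -308/45 = [-7; 6, 2, 3].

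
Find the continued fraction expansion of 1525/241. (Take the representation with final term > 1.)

1525 = 6*241 + 79
241 = 3*79 + 4
79 = 19*4 + 3
4 = 1*3 + 1
3 = 3*1 + 0  (stop)
So 1525/241 = [6; 3, 19, 1, 3].

[6; 3, 19, 1, 3]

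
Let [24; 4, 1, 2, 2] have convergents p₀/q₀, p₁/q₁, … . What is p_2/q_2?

Using pₖ = aₖpₖ₋₁ + pₖ₋₂, qₖ = aₖqₖ₋₁ + qₖ₋₂ (with p₋₁=1, p₋₂=0, q₋₁=0, q₋₂=1):
  k=0: a=24, p=24, q=1
  k=1: a=4, p=97, q=4
  k=2: a=1, p=121, q=5

121/5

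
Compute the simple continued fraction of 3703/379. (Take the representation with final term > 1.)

[9; 1, 3, 2, 1, 4, 6]

3703 = 9×379 + 292
379 = 1×292 + 87
292 = 3×87 + 31
87 = 2×31 + 25
31 = 1×25 + 6
25 = 4×6 + 1
6 = 6×1 + 0  (stop)
So 3703/379 = [9; 1, 3, 2, 1, 4, 6].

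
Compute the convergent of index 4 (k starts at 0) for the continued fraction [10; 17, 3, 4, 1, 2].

2786/277

Using pₖ = aₖpₖ₋₁ + pₖ₋₂, qₖ = aₖqₖ₋₁ + qₖ₋₂ (with p₋₁=1, p₋₂=0, q₋₁=0, q₋₂=1):
  k=0: a=10, p=10, q=1
  k=1: a=17, p=171, q=17
  k=2: a=3, p=523, q=52
  k=3: a=4, p=2263, q=225
  k=4: a=1, p=2786, q=277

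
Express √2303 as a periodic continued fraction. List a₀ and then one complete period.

[47; 1, 94]

a₀ = ⌊√2303⌋ = 47.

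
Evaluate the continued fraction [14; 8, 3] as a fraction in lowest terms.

353/25

Using pₖ = aₖpₖ₋₁ + pₖ₋₂ and qₖ = aₖqₖ₋₁ + qₖ₋₂:
  k=0: a=14, p=14, q=1
  k=1: a=8, p=113, q=8
  k=2: a=3, p=353, q=25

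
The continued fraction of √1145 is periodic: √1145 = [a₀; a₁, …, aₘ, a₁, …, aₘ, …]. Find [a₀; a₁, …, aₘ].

[33; 1, 5, 5, 1, 66]

a₀ = ⌊√1145⌋ = 33.
With m₀=0, d₀=1 and mₖ₊₁ = dₖaₖ − mₖ, dₖ₊₁ = (n − mₖ₊₁²)/dₖ, aₖ₊₁ = ⌊(a₀+mₖ₊₁)/dₖ₊₁⌋:
  k=1: m=33, d=56, a=1
  k=2: m=23, d=11, a=5
  k=3: m=32, d=11, a=5
  k=4: m=23, d=56, a=1
  k=5: m=33, d=1, a=66
d=1 and a=2a₀=66 at k=5, so the next step gives (m, d) = (33, 56) again — its k=1 value — and the period has length 5.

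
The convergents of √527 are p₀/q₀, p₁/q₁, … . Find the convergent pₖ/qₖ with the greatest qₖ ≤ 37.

√527 = [22; 1, 21, 1, 44, …] (period length 4).
Convergents:
  p_0/q_0 = 22/1
  p_1/q_1 = 23/1
  p_2/q_2 = 505/22
  p_3/q_3 = 528/23
  p_4/q_4 = 23737/1034
q_3 = 23 ≤ 37 < 1034 = q_4, so the answer is 528/23.

528/23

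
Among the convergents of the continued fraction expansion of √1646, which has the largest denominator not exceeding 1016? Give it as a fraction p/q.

34607/853

√1646 = [40; 1, 1, 3, 40, 3, 1, 1, 80, …] (period length 8).
Convergents:
  p_0/q_0 = 40/1
  p_1/q_1 = 41/1
  p_2/q_2 = 81/2
  p_3/q_3 = 284/7
  p_4/q_4 = 11441/282
  p_5/q_5 = 34607/853
  p_6/q_6 = 46048/1135
q_5 = 853 ≤ 1016 < 1135 = q_6, so the answer is 34607/853.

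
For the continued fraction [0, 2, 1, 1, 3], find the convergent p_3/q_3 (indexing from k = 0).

Using pₖ = aₖpₖ₋₁ + pₖ₋₂, qₖ = aₖqₖ₋₁ + qₖ₋₂ (with p₋₁=1, p₋₂=0, q₋₁=0, q₋₂=1):
  k=0: a=0, p=0, q=1
  k=1: a=2, p=1, q=2
  k=2: a=1, p=1, q=3
  k=3: a=1, p=2, q=5

2/5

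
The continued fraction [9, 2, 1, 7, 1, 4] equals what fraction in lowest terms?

Using pₖ = aₖpₖ₋₁ + pₖ₋₂ and qₖ = aₖqₖ₋₁ + qₖ₋₂:
  k=0: a=9, p=9, q=1
  k=1: a=2, p=19, q=2
  k=2: a=1, p=28, q=3
  k=3: a=7, p=215, q=23
  k=4: a=1, p=243, q=26
  k=5: a=4, p=1187, q=127

1187/127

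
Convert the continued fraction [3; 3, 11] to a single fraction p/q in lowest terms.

Fold from the inside: start with 11/1.
  3 + 1/11 = 34/11
  3 + 11/34 = 113/34

113/34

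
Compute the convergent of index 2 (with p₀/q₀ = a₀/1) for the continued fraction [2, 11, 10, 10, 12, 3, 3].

Using pₖ = aₖpₖ₋₁ + pₖ₋₂, qₖ = aₖqₖ₋₁ + qₖ₋₂ (with p₋₁=1, p₋₂=0, q₋₁=0, q₋₂=1):
  k=0: a=2, p=2, q=1
  k=1: a=11, p=23, q=11
  k=2: a=10, p=232, q=111

232/111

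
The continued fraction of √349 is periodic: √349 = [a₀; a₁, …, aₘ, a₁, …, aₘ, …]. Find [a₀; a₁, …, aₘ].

a₀ = ⌊√349⌋ = 18.
With m₀=0, d₀=1 and mₖ₊₁ = dₖaₖ − mₖ, dₖ₊₁ = (n − mₖ₊₁²)/dₖ, aₖ₊₁ = ⌊(a₀+mₖ₊₁)/dₖ₊₁⌋:
  k=1: m=18, d=25, a=1
  k=2: m=7, d=12, a=2
  k=3: m=17, d=5, a=7
  k=4: m=18, d=5, a=7
  k=5: m=17, d=12, a=2
  k=6: m=7, d=25, a=1
  k=7: m=18, d=1, a=36
d=1 and a=2a₀=36 at k=7, so the next step gives (m, d) = (18, 25) again — its k=1 value — and the period has length 7.

[18; 1, 2, 7, 7, 2, 1, 36]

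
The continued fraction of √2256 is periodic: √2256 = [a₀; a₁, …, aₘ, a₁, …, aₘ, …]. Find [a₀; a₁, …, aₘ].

[47; 2, 94]

a₀ = ⌊√2256⌋ = 47.
With m₀=0, d₀=1 and mₖ₊₁ = dₖaₖ − mₖ, dₖ₊₁ = (n − mₖ₊₁²)/dₖ, aₖ₊₁ = ⌊(a₀+mₖ₊₁)/dₖ₊₁⌋:
  k=1: m=47, d=47, a=2
  k=2: m=47, d=1, a=94
d=1 and a=2a₀=94 at k=2, so the next step gives (m, d) = (47, 47) again — its k=1 value — and the period has length 2.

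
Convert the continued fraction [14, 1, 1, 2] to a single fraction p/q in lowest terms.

Fold from the inside: start with 2/1.
  1 + 1/2 = 3/2
  1 + 2/3 = 5/3
  14 + 3/5 = 73/5

73/5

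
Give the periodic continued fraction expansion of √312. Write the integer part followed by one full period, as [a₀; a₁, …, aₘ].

a₀ = ⌊√312⌋ = 17.
With m₀=0, d₀=1 and mₖ₊₁ = dₖaₖ − mₖ, dₖ₊₁ = (n − mₖ₊₁²)/dₖ, aₖ₊₁ = ⌊(a₀+mₖ₊₁)/dₖ₊₁⌋:
  k=1: m=17, d=23, a=1
  k=2: m=6, d=12, a=1
  k=3: m=6, d=23, a=1
  k=4: m=17, d=1, a=34
d=1 and a=2a₀=34 at k=4, so the next step gives (m, d) = (17, 23) again — its k=1 value — and the period has length 4.

[17; 1, 1, 1, 34]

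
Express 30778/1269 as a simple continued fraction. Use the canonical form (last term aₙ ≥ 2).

30778 = 24*1269 + 322
1269 = 3*322 + 303
322 = 1*303 + 19
303 = 15*19 + 18
19 = 1*18 + 1
18 = 18*1 + 0  (stop)
So 30778/1269 = [24; 3, 1, 15, 1, 18].

[24; 3, 1, 15, 1, 18]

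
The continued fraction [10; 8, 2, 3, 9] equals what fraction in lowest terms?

Fold from the inside: start with 9/1.
  3 + 1/9 = 28/9
  2 + 9/28 = 65/28
  8 + 28/65 = 548/65
  10 + 65/548 = 5545/548

5545/548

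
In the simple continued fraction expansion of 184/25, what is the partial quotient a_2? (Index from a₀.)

1

184 = 7·25 + 9   →  a_0 = 7
25 = 2·9 + 7   →  a_1 = 2
9 = 1·7 + 2   →  a_2 = 1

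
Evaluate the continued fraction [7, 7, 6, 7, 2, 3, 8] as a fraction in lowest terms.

135217/18939

Using pₖ = aₖpₖ₋₁ + pₖ₋₂ and qₖ = aₖqₖ₋₁ + qₖ₋₂:
  k=0: a=7, p=7, q=1
  k=1: a=7, p=50, q=7
  k=2: a=6, p=307, q=43
  k=3: a=7, p=2199, q=308
  k=4: a=2, p=4705, q=659
  k=5: a=3, p=16314, q=2285
  k=6: a=8, p=135217, q=18939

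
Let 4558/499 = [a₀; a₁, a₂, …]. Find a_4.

4558 = 9·499 + 67   →  a_0 = 9
499 = 7·67 + 30   →  a_1 = 7
67 = 2·30 + 7   →  a_2 = 2
30 = 4·7 + 2   →  a_3 = 4
7 = 3·2 + 1   →  a_4 = 3

3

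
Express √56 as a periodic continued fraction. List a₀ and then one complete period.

a₀ = ⌊√56⌋ = 7.
With m₀=0, d₀=1 and mₖ₊₁ = dₖaₖ − mₖ, dₖ₊₁ = (n − mₖ₊₁²)/dₖ, aₖ₊₁ = ⌊(a₀+mₖ₊₁)/dₖ₊₁⌋:
  k=1: m=7, d=7, a=2
  k=2: m=7, d=1, a=14
d=1 and a=2a₀=14 at k=2, so the next step gives (m, d) = (7, 7) again — its k=1 value — and the period has length 2.

[7; 2, 14]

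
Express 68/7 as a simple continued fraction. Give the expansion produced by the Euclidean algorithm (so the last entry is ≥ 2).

[9; 1, 2, 2]

68 = 9*7 + 5
7 = 1*5 + 2
5 = 2*2 + 1
2 = 2*1 + 0  (stop)
So 68/7 = [9; 1, 2, 2].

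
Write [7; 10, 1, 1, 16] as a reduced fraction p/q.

Fold from the inside: start with 16/1.
  1 + 1/16 = 17/16
  1 + 16/17 = 33/17
  10 + 17/33 = 347/33
  7 + 33/347 = 2462/347

2462/347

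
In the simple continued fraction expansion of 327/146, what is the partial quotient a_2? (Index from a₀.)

327 = 2·146 + 35   →  a_0 = 2
146 = 4·35 + 6   →  a_1 = 4
35 = 5·6 + 5   →  a_2 = 5

5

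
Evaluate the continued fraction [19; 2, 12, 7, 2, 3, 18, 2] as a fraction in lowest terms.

Fold from the inside: start with 2/1.
  18 + 1/2 = 37/2
  3 + 2/37 = 113/37
  2 + 37/113 = 263/113
  7 + 113/263 = 1954/263
  12 + 263/1954 = 23711/1954
  2 + 1954/23711 = 49376/23711
  19 + 23711/49376 = 961855/49376

961855/49376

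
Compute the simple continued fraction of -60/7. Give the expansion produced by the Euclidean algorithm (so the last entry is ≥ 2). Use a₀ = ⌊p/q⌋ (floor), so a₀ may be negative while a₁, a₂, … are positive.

[-9; 2, 3]

-60 = -9*7 + 3
7 = 2*3 + 1
3 = 3*1 + 0  (stop)
So -60/7 = [-9; 2, 3].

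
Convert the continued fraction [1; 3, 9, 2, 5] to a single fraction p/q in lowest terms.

427/323

Fold from the inside: start with 5/1.
  2 + 1/5 = 11/5
  9 + 5/11 = 104/11
  3 + 11/104 = 323/104
  1 + 104/323 = 427/323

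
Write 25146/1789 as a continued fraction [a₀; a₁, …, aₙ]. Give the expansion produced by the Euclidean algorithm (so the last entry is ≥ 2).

25146 = 14×1789 + 100
1789 = 17×100 + 89
100 = 1×89 + 11
89 = 8×11 + 1
11 = 11×1 + 0  (stop)
So 25146/1789 = [14; 17, 1, 8, 11].

[14; 17, 1, 8, 11]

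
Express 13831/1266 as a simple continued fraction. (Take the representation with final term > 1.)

13831 = 10*1266 + 1171
1266 = 1*1171 + 95
1171 = 12*95 + 31
95 = 3*31 + 2
31 = 15*2 + 1
2 = 2*1 + 0  (stop)
So 13831/1266 = [10; 1, 12, 3, 15, 2].

[10; 1, 12, 3, 15, 2]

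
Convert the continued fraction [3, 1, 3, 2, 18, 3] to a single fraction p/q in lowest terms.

Using pₖ = aₖpₖ₋₁ + pₖ₋₂ and qₖ = aₖqₖ₋₁ + qₖ₋₂:
  k=0: a=3, p=3, q=1
  k=1: a=1, p=4, q=1
  k=2: a=3, p=15, q=4
  k=3: a=2, p=34, q=9
  k=4: a=18, p=627, q=166
  k=5: a=3, p=1915, q=507

1915/507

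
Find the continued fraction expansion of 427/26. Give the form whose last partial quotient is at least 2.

[16; 2, 2, 1, 3]

427 = 16*26 + 11
26 = 2*11 + 4
11 = 2*4 + 3
4 = 1*3 + 1
3 = 3*1 + 0  (stop)
So 427/26 = [16; 2, 2, 1, 3].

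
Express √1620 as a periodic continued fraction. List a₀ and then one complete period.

a₀ = ⌊√1620⌋ = 40.
With m₀=0, d₀=1 and mₖ₊₁ = dₖaₖ − mₖ, dₖ₊₁ = (n − mₖ₊₁²)/dₖ, aₖ₊₁ = ⌊(a₀+mₖ₊₁)/dₖ₊₁⌋:
  k=1: m=40, d=20, a=4
  k=2: m=40, d=1, a=80
d=1 and a=2a₀=80 at k=2, so the next step gives (m, d) = (40, 20) again — its k=1 value — and the period has length 2.

[40; 4, 80]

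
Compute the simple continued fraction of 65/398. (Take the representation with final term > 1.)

65 = 0*398 + 65
398 = 6*65 + 8
65 = 8*8 + 1
8 = 8*1 + 0  (stop)
So 65/398 = [0; 6, 8, 8].

[0; 6, 8, 8]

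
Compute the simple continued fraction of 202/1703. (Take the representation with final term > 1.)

202 = 0*1703 + 202
1703 = 8*202 + 87
202 = 2*87 + 28
87 = 3*28 + 3
28 = 9*3 + 1
3 = 3*1 + 0  (stop)
So 202/1703 = [0; 8, 2, 3, 9, 3].

[0; 8, 2, 3, 9, 3]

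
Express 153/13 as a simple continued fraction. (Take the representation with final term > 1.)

[11; 1, 3, 3]

153 = 11·13 + 10
13 = 1·10 + 3
10 = 3·3 + 1
3 = 3·1 + 0  (stop)
So 153/13 = [11; 1, 3, 3].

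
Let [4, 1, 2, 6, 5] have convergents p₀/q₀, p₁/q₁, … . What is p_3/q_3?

89/19

Using pₖ = aₖpₖ₋₁ + pₖ₋₂, qₖ = aₖqₖ₋₁ + qₖ₋₂ (with p₋₁=1, p₋₂=0, q₋₁=0, q₋₂=1):
  k=0: a=4, p=4, q=1
  k=1: a=1, p=5, q=1
  k=2: a=2, p=14, q=3
  k=3: a=6, p=89, q=19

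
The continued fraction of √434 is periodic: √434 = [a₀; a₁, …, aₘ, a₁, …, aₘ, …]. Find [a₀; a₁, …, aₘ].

[20; 1, 4, 1, 40]

a₀ = ⌊√434⌋ = 20.
With m₀=0, d₀=1 and mₖ₊₁ = dₖaₖ − mₖ, dₖ₊₁ = (n − mₖ₊₁²)/dₖ, aₖ₊₁ = ⌊(a₀+mₖ₊₁)/dₖ₊₁⌋:
  k=1: m=20, d=34, a=1
  k=2: m=14, d=7, a=4
  k=3: m=14, d=34, a=1
  k=4: m=20, d=1, a=40
d=1 and a=2a₀=40 at k=4, so the next step gives (m, d) = (20, 34) again — its k=1 value — and the period has length 4.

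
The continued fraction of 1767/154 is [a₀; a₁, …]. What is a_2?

9

1767 = 11·154 + 73   →  a_0 = 11
154 = 2·73 + 8   →  a_1 = 2
73 = 9·8 + 1   →  a_2 = 9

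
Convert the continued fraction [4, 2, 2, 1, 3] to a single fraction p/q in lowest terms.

115/26

Using pₖ = aₖpₖ₋₁ + pₖ₋₂ and qₖ = aₖqₖ₋₁ + qₖ₋₂:
  k=0: a=4, p=4, q=1
  k=1: a=2, p=9, q=2
  k=2: a=2, p=22, q=5
  k=3: a=1, p=31, q=7
  k=4: a=3, p=115, q=26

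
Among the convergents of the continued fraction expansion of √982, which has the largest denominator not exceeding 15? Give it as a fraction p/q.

94/3

√982 = [31; 2, 1, 30, 1, 2, 62, …] (period length 6).
Convergents:
  p_0/q_0 = 31/1
  p_1/q_1 = 63/2
  p_2/q_2 = 94/3
  p_3/q_3 = 2883/92
q_2 = 3 ≤ 15 < 92 = q_3, so the answer is 94/3.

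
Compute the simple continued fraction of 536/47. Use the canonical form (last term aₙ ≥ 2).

[11; 2, 2, 9]

536 = 11*47 + 19
47 = 2*19 + 9
19 = 2*9 + 1
9 = 9*1 + 0  (stop)
So 536/47 = [11; 2, 2, 9].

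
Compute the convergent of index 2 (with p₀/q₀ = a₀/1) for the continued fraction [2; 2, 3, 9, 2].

Using pₖ = aₖpₖ₋₁ + pₖ₋₂, qₖ = aₖqₖ₋₁ + qₖ₋₂ (with p₋₁=1, p₋₂=0, q₋₁=0, q₋₂=1):
  k=0: a=2, p=2, q=1
  k=1: a=2, p=5, q=2
  k=2: a=3, p=17, q=7

17/7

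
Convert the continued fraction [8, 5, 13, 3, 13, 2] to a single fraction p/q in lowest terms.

Using pₖ = aₖpₖ₋₁ + pₖ₋₂ and qₖ = aₖqₖ₋₁ + qₖ₋₂:
  k=0: a=8, p=8, q=1
  k=1: a=5, p=41, q=5
  k=2: a=13, p=541, q=66
  k=3: a=3, p=1664, q=203
  k=4: a=13, p=22173, q=2705
  k=5: a=2, p=46010, q=5613

46010/5613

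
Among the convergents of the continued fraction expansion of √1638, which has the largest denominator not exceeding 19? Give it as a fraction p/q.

√1638 = [40; 2, 8, 2, 80, …] (period length 4).
Convergents:
  p_0/q_0 = 40/1
  p_1/q_1 = 81/2
  p_2/q_2 = 688/17
  p_3/q_3 = 1457/36
q_2 = 17 ≤ 19 < 36 = q_3, so the answer is 688/17.

688/17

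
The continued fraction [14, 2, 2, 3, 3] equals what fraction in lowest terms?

Using pₖ = aₖpₖ₋₁ + pₖ₋₂ and qₖ = aₖqₖ₋₁ + qₖ₋₂:
  k=0: a=14, p=14, q=1
  k=1: a=2, p=29, q=2
  k=2: a=2, p=72, q=5
  k=3: a=3, p=245, q=17
  k=4: a=3, p=807, q=56

807/56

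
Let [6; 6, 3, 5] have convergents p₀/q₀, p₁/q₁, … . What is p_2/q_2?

Using pₖ = aₖpₖ₋₁ + pₖ₋₂, qₖ = aₖqₖ₋₁ + qₖ₋₂ (with p₋₁=1, p₋₂=0, q₋₁=0, q₋₂=1):
  k=0: a=6, p=6, q=1
  k=1: a=6, p=37, q=6
  k=2: a=3, p=117, q=19

117/19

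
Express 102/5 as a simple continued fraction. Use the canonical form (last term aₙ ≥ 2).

102 = 20·5 + 2
5 = 2·2 + 1
2 = 2·1 + 0  (stop)
So 102/5 = [20; 2, 2].

[20; 2, 2]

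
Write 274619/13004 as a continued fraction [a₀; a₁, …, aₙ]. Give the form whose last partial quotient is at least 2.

274619 = 21·13004 + 1535
13004 = 8·1535 + 724
1535 = 2·724 + 87
724 = 8·87 + 28
87 = 3·28 + 3
28 = 9·3 + 1
3 = 3·1 + 0  (stop)
So 274619/13004 = [21; 8, 2, 8, 3, 9, 3].

[21; 8, 2, 8, 3, 9, 3]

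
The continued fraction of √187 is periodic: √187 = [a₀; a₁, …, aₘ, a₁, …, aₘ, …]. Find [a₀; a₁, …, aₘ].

[13; 1, 2, 13, 2, 1, 26]

a₀ = ⌊√187⌋ = 13.
With m₀=0, d₀=1 and mₖ₊₁ = dₖaₖ − mₖ, dₖ₊₁ = (n − mₖ₊₁²)/dₖ, aₖ₊₁ = ⌊(a₀+mₖ₊₁)/dₖ₊₁⌋:
  k=1: m=13, d=18, a=1
  k=2: m=5, d=9, a=2
  k=3: m=13, d=2, a=13
  k=4: m=13, d=9, a=2
  k=5: m=5, d=18, a=1
  k=6: m=13, d=1, a=26
d=1 and a=2a₀=26 at k=6, so the next step gives (m, d) = (13, 18) again — its k=1 value — and the period has length 6.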